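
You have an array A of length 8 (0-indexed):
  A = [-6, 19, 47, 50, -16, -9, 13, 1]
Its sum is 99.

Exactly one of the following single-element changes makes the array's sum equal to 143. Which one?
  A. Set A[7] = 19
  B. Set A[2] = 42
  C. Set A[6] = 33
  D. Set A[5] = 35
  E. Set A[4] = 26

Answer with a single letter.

Answer: D

Derivation:
Option A: A[7] 1->19, delta=18, new_sum=99+(18)=117
Option B: A[2] 47->42, delta=-5, new_sum=99+(-5)=94
Option C: A[6] 13->33, delta=20, new_sum=99+(20)=119
Option D: A[5] -9->35, delta=44, new_sum=99+(44)=143 <-- matches target
Option E: A[4] -16->26, delta=42, new_sum=99+(42)=141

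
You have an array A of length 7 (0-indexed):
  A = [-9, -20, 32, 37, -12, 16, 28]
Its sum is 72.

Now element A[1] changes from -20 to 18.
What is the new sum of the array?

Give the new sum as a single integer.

Old value at index 1: -20
New value at index 1: 18
Delta = 18 - -20 = 38
New sum = old_sum + delta = 72 + (38) = 110

Answer: 110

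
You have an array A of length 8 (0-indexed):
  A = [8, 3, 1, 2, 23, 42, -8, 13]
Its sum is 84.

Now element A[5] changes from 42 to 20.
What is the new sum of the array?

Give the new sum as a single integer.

Old value at index 5: 42
New value at index 5: 20
Delta = 20 - 42 = -22
New sum = old_sum + delta = 84 + (-22) = 62

Answer: 62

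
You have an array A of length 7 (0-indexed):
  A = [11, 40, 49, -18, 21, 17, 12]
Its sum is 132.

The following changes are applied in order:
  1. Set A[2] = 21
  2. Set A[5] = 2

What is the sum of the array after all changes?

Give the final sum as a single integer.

Answer: 89

Derivation:
Initial sum: 132
Change 1: A[2] 49 -> 21, delta = -28, sum = 104
Change 2: A[5] 17 -> 2, delta = -15, sum = 89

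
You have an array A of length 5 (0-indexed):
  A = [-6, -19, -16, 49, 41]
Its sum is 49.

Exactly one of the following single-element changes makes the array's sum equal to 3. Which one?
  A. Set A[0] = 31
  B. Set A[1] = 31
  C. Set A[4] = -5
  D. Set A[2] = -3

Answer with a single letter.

Option A: A[0] -6->31, delta=37, new_sum=49+(37)=86
Option B: A[1] -19->31, delta=50, new_sum=49+(50)=99
Option C: A[4] 41->-5, delta=-46, new_sum=49+(-46)=3 <-- matches target
Option D: A[2] -16->-3, delta=13, new_sum=49+(13)=62

Answer: C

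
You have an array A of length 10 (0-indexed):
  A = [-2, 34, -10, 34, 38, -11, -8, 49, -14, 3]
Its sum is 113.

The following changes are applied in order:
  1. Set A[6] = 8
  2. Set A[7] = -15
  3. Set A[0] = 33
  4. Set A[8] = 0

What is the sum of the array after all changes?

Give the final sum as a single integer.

Answer: 114

Derivation:
Initial sum: 113
Change 1: A[6] -8 -> 8, delta = 16, sum = 129
Change 2: A[7] 49 -> -15, delta = -64, sum = 65
Change 3: A[0] -2 -> 33, delta = 35, sum = 100
Change 4: A[8] -14 -> 0, delta = 14, sum = 114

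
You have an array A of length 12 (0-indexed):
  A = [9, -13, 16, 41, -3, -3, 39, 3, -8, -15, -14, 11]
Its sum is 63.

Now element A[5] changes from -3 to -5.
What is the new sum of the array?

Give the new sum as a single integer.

Old value at index 5: -3
New value at index 5: -5
Delta = -5 - -3 = -2
New sum = old_sum + delta = 63 + (-2) = 61

Answer: 61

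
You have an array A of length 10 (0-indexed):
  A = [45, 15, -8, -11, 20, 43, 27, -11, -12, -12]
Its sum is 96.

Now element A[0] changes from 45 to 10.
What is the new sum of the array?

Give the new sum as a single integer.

Answer: 61

Derivation:
Old value at index 0: 45
New value at index 0: 10
Delta = 10 - 45 = -35
New sum = old_sum + delta = 96 + (-35) = 61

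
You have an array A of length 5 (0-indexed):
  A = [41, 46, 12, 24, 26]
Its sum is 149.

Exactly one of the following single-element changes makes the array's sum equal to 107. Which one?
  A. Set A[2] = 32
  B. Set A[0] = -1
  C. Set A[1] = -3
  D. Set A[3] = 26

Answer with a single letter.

Answer: B

Derivation:
Option A: A[2] 12->32, delta=20, new_sum=149+(20)=169
Option B: A[0] 41->-1, delta=-42, new_sum=149+(-42)=107 <-- matches target
Option C: A[1] 46->-3, delta=-49, new_sum=149+(-49)=100
Option D: A[3] 24->26, delta=2, new_sum=149+(2)=151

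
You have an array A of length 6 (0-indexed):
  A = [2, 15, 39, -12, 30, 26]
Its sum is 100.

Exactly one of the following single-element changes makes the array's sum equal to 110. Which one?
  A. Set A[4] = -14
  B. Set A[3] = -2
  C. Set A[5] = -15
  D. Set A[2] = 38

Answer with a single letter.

Answer: B

Derivation:
Option A: A[4] 30->-14, delta=-44, new_sum=100+(-44)=56
Option B: A[3] -12->-2, delta=10, new_sum=100+(10)=110 <-- matches target
Option C: A[5] 26->-15, delta=-41, new_sum=100+(-41)=59
Option D: A[2] 39->38, delta=-1, new_sum=100+(-1)=99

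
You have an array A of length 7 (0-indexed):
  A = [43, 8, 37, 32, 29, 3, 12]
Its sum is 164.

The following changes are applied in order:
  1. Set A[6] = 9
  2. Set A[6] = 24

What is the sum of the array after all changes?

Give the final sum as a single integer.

Initial sum: 164
Change 1: A[6] 12 -> 9, delta = -3, sum = 161
Change 2: A[6] 9 -> 24, delta = 15, sum = 176

Answer: 176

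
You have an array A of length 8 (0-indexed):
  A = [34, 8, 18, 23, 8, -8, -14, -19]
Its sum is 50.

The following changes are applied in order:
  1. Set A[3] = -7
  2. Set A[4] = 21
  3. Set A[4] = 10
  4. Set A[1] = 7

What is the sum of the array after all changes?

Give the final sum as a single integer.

Answer: 21

Derivation:
Initial sum: 50
Change 1: A[3] 23 -> -7, delta = -30, sum = 20
Change 2: A[4] 8 -> 21, delta = 13, sum = 33
Change 3: A[4] 21 -> 10, delta = -11, sum = 22
Change 4: A[1] 8 -> 7, delta = -1, sum = 21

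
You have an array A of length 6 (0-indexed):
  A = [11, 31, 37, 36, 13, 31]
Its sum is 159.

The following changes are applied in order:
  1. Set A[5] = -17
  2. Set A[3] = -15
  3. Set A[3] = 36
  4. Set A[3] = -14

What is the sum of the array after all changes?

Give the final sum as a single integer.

Answer: 61

Derivation:
Initial sum: 159
Change 1: A[5] 31 -> -17, delta = -48, sum = 111
Change 2: A[3] 36 -> -15, delta = -51, sum = 60
Change 3: A[3] -15 -> 36, delta = 51, sum = 111
Change 4: A[3] 36 -> -14, delta = -50, sum = 61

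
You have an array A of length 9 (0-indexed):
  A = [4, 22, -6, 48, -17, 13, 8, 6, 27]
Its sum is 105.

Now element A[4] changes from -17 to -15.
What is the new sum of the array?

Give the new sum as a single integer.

Old value at index 4: -17
New value at index 4: -15
Delta = -15 - -17 = 2
New sum = old_sum + delta = 105 + (2) = 107

Answer: 107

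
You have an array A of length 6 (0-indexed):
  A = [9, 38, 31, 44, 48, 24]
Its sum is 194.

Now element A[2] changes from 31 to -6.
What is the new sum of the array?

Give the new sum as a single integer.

Old value at index 2: 31
New value at index 2: -6
Delta = -6 - 31 = -37
New sum = old_sum + delta = 194 + (-37) = 157

Answer: 157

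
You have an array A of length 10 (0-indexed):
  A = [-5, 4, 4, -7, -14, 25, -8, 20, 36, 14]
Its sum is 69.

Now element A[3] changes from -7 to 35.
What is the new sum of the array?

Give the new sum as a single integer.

Answer: 111

Derivation:
Old value at index 3: -7
New value at index 3: 35
Delta = 35 - -7 = 42
New sum = old_sum + delta = 69 + (42) = 111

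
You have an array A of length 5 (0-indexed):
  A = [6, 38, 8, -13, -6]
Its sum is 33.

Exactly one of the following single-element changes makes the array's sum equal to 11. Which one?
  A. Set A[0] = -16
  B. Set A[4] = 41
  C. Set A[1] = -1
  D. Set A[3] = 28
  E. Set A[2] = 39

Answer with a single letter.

Answer: A

Derivation:
Option A: A[0] 6->-16, delta=-22, new_sum=33+(-22)=11 <-- matches target
Option B: A[4] -6->41, delta=47, new_sum=33+(47)=80
Option C: A[1] 38->-1, delta=-39, new_sum=33+(-39)=-6
Option D: A[3] -13->28, delta=41, new_sum=33+(41)=74
Option E: A[2] 8->39, delta=31, new_sum=33+(31)=64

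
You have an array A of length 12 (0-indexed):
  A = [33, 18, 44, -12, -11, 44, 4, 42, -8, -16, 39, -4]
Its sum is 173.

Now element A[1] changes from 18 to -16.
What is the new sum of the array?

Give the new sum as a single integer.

Answer: 139

Derivation:
Old value at index 1: 18
New value at index 1: -16
Delta = -16 - 18 = -34
New sum = old_sum + delta = 173 + (-34) = 139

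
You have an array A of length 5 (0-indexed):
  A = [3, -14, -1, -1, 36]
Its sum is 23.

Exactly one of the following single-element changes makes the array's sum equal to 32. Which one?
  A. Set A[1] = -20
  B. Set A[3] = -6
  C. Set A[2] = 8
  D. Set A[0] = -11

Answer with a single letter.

Option A: A[1] -14->-20, delta=-6, new_sum=23+(-6)=17
Option B: A[3] -1->-6, delta=-5, new_sum=23+(-5)=18
Option C: A[2] -1->8, delta=9, new_sum=23+(9)=32 <-- matches target
Option D: A[0] 3->-11, delta=-14, new_sum=23+(-14)=9

Answer: C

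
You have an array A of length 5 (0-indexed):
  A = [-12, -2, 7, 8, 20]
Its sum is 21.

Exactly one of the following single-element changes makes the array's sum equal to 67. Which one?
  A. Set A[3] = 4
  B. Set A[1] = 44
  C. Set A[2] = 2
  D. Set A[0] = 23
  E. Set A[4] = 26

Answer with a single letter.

Option A: A[3] 8->4, delta=-4, new_sum=21+(-4)=17
Option B: A[1] -2->44, delta=46, new_sum=21+(46)=67 <-- matches target
Option C: A[2] 7->2, delta=-5, new_sum=21+(-5)=16
Option D: A[0] -12->23, delta=35, new_sum=21+(35)=56
Option E: A[4] 20->26, delta=6, new_sum=21+(6)=27

Answer: B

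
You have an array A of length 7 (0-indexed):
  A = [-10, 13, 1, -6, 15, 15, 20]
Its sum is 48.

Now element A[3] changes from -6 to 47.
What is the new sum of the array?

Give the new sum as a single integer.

Answer: 101

Derivation:
Old value at index 3: -6
New value at index 3: 47
Delta = 47 - -6 = 53
New sum = old_sum + delta = 48 + (53) = 101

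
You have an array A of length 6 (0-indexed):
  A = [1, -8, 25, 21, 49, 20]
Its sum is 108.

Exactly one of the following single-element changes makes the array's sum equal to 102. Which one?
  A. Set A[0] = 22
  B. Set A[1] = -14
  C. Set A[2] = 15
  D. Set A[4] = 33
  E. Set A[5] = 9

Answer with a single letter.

Option A: A[0] 1->22, delta=21, new_sum=108+(21)=129
Option B: A[1] -8->-14, delta=-6, new_sum=108+(-6)=102 <-- matches target
Option C: A[2] 25->15, delta=-10, new_sum=108+(-10)=98
Option D: A[4] 49->33, delta=-16, new_sum=108+(-16)=92
Option E: A[5] 20->9, delta=-11, new_sum=108+(-11)=97

Answer: B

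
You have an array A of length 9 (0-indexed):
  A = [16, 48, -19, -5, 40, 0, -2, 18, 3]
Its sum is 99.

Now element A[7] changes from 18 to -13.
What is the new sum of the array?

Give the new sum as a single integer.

Old value at index 7: 18
New value at index 7: -13
Delta = -13 - 18 = -31
New sum = old_sum + delta = 99 + (-31) = 68

Answer: 68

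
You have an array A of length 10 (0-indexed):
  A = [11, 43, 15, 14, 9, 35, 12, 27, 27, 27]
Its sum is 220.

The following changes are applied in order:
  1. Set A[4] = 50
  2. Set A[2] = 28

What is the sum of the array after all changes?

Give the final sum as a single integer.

Initial sum: 220
Change 1: A[4] 9 -> 50, delta = 41, sum = 261
Change 2: A[2] 15 -> 28, delta = 13, sum = 274

Answer: 274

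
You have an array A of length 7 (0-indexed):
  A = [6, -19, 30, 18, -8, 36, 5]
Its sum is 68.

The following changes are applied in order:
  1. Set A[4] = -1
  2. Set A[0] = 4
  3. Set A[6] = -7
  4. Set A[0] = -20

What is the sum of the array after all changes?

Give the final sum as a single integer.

Answer: 37

Derivation:
Initial sum: 68
Change 1: A[4] -8 -> -1, delta = 7, sum = 75
Change 2: A[0] 6 -> 4, delta = -2, sum = 73
Change 3: A[6] 5 -> -7, delta = -12, sum = 61
Change 4: A[0] 4 -> -20, delta = -24, sum = 37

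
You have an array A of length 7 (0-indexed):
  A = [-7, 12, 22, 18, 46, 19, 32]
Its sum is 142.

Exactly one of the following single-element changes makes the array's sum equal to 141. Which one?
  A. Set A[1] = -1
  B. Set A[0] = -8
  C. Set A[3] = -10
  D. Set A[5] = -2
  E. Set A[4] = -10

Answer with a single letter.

Answer: B

Derivation:
Option A: A[1] 12->-1, delta=-13, new_sum=142+(-13)=129
Option B: A[0] -7->-8, delta=-1, new_sum=142+(-1)=141 <-- matches target
Option C: A[3] 18->-10, delta=-28, new_sum=142+(-28)=114
Option D: A[5] 19->-2, delta=-21, new_sum=142+(-21)=121
Option E: A[4] 46->-10, delta=-56, new_sum=142+(-56)=86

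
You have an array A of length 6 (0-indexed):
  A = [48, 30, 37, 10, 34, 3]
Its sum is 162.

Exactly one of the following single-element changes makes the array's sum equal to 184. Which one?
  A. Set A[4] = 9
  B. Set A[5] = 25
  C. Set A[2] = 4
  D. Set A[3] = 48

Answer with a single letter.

Option A: A[4] 34->9, delta=-25, new_sum=162+(-25)=137
Option B: A[5] 3->25, delta=22, new_sum=162+(22)=184 <-- matches target
Option C: A[2] 37->4, delta=-33, new_sum=162+(-33)=129
Option D: A[3] 10->48, delta=38, new_sum=162+(38)=200

Answer: B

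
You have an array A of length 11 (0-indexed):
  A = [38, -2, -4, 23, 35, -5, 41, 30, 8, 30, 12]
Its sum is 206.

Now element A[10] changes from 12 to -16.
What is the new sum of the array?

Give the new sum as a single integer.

Old value at index 10: 12
New value at index 10: -16
Delta = -16 - 12 = -28
New sum = old_sum + delta = 206 + (-28) = 178

Answer: 178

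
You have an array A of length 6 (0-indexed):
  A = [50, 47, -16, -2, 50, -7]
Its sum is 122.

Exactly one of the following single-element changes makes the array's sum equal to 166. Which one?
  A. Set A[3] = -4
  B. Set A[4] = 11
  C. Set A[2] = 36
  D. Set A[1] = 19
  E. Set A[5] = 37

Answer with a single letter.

Option A: A[3] -2->-4, delta=-2, new_sum=122+(-2)=120
Option B: A[4] 50->11, delta=-39, new_sum=122+(-39)=83
Option C: A[2] -16->36, delta=52, new_sum=122+(52)=174
Option D: A[1] 47->19, delta=-28, new_sum=122+(-28)=94
Option E: A[5] -7->37, delta=44, new_sum=122+(44)=166 <-- matches target

Answer: E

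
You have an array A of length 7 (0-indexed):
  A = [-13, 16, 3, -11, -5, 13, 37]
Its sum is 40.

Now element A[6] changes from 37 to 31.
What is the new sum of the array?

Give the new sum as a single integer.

Old value at index 6: 37
New value at index 6: 31
Delta = 31 - 37 = -6
New sum = old_sum + delta = 40 + (-6) = 34

Answer: 34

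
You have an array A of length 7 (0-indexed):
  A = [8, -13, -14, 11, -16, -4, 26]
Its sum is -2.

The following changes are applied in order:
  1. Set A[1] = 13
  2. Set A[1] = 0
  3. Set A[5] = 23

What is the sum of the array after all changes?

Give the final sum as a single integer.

Initial sum: -2
Change 1: A[1] -13 -> 13, delta = 26, sum = 24
Change 2: A[1] 13 -> 0, delta = -13, sum = 11
Change 3: A[5] -4 -> 23, delta = 27, sum = 38

Answer: 38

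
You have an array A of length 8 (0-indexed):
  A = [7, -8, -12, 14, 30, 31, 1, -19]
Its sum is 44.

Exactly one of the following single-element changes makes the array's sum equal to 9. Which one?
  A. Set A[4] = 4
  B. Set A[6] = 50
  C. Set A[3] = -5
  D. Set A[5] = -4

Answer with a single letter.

Answer: D

Derivation:
Option A: A[4] 30->4, delta=-26, new_sum=44+(-26)=18
Option B: A[6] 1->50, delta=49, new_sum=44+(49)=93
Option C: A[3] 14->-5, delta=-19, new_sum=44+(-19)=25
Option D: A[5] 31->-4, delta=-35, new_sum=44+(-35)=9 <-- matches target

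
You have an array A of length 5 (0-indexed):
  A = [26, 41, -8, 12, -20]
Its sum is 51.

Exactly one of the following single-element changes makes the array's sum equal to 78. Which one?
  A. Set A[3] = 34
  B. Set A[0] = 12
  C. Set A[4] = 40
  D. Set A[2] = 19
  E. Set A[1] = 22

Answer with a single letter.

Option A: A[3] 12->34, delta=22, new_sum=51+(22)=73
Option B: A[0] 26->12, delta=-14, new_sum=51+(-14)=37
Option C: A[4] -20->40, delta=60, new_sum=51+(60)=111
Option D: A[2] -8->19, delta=27, new_sum=51+(27)=78 <-- matches target
Option E: A[1] 41->22, delta=-19, new_sum=51+(-19)=32

Answer: D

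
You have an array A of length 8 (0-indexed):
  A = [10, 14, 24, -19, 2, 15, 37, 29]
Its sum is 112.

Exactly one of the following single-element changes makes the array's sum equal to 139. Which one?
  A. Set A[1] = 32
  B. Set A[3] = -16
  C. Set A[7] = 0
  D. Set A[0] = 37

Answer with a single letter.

Answer: D

Derivation:
Option A: A[1] 14->32, delta=18, new_sum=112+(18)=130
Option B: A[3] -19->-16, delta=3, new_sum=112+(3)=115
Option C: A[7] 29->0, delta=-29, new_sum=112+(-29)=83
Option D: A[0] 10->37, delta=27, new_sum=112+(27)=139 <-- matches target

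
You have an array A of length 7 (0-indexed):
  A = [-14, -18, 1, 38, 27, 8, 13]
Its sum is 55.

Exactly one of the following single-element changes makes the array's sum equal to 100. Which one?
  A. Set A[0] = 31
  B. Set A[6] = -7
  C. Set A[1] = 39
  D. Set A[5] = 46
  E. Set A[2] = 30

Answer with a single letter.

Option A: A[0] -14->31, delta=45, new_sum=55+(45)=100 <-- matches target
Option B: A[6] 13->-7, delta=-20, new_sum=55+(-20)=35
Option C: A[1] -18->39, delta=57, new_sum=55+(57)=112
Option D: A[5] 8->46, delta=38, new_sum=55+(38)=93
Option E: A[2] 1->30, delta=29, new_sum=55+(29)=84

Answer: A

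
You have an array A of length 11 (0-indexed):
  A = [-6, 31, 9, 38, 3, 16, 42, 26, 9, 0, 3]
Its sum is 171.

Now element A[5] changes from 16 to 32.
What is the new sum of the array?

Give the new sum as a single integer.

Answer: 187

Derivation:
Old value at index 5: 16
New value at index 5: 32
Delta = 32 - 16 = 16
New sum = old_sum + delta = 171 + (16) = 187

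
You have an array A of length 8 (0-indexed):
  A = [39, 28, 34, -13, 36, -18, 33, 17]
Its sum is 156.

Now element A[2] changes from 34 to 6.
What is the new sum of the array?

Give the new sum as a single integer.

Old value at index 2: 34
New value at index 2: 6
Delta = 6 - 34 = -28
New sum = old_sum + delta = 156 + (-28) = 128

Answer: 128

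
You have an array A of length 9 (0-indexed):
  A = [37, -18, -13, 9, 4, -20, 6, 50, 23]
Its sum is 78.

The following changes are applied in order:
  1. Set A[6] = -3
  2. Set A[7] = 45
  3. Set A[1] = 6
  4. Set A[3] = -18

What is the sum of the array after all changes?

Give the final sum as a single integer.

Answer: 61

Derivation:
Initial sum: 78
Change 1: A[6] 6 -> -3, delta = -9, sum = 69
Change 2: A[7] 50 -> 45, delta = -5, sum = 64
Change 3: A[1] -18 -> 6, delta = 24, sum = 88
Change 4: A[3] 9 -> -18, delta = -27, sum = 61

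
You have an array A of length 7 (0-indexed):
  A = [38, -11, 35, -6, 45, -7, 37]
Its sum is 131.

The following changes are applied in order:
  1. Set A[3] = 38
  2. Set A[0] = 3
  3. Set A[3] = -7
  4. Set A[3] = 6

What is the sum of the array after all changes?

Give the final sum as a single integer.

Answer: 108

Derivation:
Initial sum: 131
Change 1: A[3] -6 -> 38, delta = 44, sum = 175
Change 2: A[0] 38 -> 3, delta = -35, sum = 140
Change 3: A[3] 38 -> -7, delta = -45, sum = 95
Change 4: A[3] -7 -> 6, delta = 13, sum = 108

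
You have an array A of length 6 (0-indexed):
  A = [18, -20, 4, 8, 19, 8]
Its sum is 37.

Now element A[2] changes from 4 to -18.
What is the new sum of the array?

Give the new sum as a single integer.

Old value at index 2: 4
New value at index 2: -18
Delta = -18 - 4 = -22
New sum = old_sum + delta = 37 + (-22) = 15

Answer: 15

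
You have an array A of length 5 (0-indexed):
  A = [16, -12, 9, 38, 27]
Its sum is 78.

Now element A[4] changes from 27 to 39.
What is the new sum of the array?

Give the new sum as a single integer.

Old value at index 4: 27
New value at index 4: 39
Delta = 39 - 27 = 12
New sum = old_sum + delta = 78 + (12) = 90

Answer: 90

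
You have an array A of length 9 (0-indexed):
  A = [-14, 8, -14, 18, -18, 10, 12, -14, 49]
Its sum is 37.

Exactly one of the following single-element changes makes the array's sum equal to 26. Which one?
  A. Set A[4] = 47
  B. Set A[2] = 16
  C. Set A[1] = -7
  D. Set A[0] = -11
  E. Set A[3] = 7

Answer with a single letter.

Option A: A[4] -18->47, delta=65, new_sum=37+(65)=102
Option B: A[2] -14->16, delta=30, new_sum=37+(30)=67
Option C: A[1] 8->-7, delta=-15, new_sum=37+(-15)=22
Option D: A[0] -14->-11, delta=3, new_sum=37+(3)=40
Option E: A[3] 18->7, delta=-11, new_sum=37+(-11)=26 <-- matches target

Answer: E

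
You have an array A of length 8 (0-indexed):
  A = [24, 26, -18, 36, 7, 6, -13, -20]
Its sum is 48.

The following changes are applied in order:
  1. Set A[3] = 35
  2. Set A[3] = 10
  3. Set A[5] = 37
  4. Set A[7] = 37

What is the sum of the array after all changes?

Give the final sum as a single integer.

Answer: 110

Derivation:
Initial sum: 48
Change 1: A[3] 36 -> 35, delta = -1, sum = 47
Change 2: A[3] 35 -> 10, delta = -25, sum = 22
Change 3: A[5] 6 -> 37, delta = 31, sum = 53
Change 4: A[7] -20 -> 37, delta = 57, sum = 110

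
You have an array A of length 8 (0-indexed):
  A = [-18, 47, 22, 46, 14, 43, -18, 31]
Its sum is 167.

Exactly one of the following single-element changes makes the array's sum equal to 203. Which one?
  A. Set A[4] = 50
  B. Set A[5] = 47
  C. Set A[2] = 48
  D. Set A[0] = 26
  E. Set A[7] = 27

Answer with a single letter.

Option A: A[4] 14->50, delta=36, new_sum=167+(36)=203 <-- matches target
Option B: A[5] 43->47, delta=4, new_sum=167+(4)=171
Option C: A[2] 22->48, delta=26, new_sum=167+(26)=193
Option D: A[0] -18->26, delta=44, new_sum=167+(44)=211
Option E: A[7] 31->27, delta=-4, new_sum=167+(-4)=163

Answer: A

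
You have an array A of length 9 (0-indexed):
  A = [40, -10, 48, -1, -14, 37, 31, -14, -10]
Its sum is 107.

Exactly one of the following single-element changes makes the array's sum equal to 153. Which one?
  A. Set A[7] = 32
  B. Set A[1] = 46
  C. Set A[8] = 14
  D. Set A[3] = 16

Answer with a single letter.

Answer: A

Derivation:
Option A: A[7] -14->32, delta=46, new_sum=107+(46)=153 <-- matches target
Option B: A[1] -10->46, delta=56, new_sum=107+(56)=163
Option C: A[8] -10->14, delta=24, new_sum=107+(24)=131
Option D: A[3] -1->16, delta=17, new_sum=107+(17)=124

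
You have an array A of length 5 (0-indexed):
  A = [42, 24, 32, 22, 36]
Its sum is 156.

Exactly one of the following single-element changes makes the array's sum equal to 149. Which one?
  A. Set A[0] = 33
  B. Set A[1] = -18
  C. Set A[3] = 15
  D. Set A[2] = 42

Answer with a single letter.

Option A: A[0] 42->33, delta=-9, new_sum=156+(-9)=147
Option B: A[1] 24->-18, delta=-42, new_sum=156+(-42)=114
Option C: A[3] 22->15, delta=-7, new_sum=156+(-7)=149 <-- matches target
Option D: A[2] 32->42, delta=10, new_sum=156+(10)=166

Answer: C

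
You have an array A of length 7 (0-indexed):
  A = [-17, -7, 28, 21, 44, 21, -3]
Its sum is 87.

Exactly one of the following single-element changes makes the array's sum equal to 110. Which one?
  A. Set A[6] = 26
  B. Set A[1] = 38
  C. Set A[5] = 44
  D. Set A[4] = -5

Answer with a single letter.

Answer: C

Derivation:
Option A: A[6] -3->26, delta=29, new_sum=87+(29)=116
Option B: A[1] -7->38, delta=45, new_sum=87+(45)=132
Option C: A[5] 21->44, delta=23, new_sum=87+(23)=110 <-- matches target
Option D: A[4] 44->-5, delta=-49, new_sum=87+(-49)=38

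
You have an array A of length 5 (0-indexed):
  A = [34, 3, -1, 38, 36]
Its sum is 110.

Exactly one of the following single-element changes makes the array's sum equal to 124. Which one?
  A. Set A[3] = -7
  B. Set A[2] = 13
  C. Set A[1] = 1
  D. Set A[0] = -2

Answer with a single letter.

Option A: A[3] 38->-7, delta=-45, new_sum=110+(-45)=65
Option B: A[2] -1->13, delta=14, new_sum=110+(14)=124 <-- matches target
Option C: A[1] 3->1, delta=-2, new_sum=110+(-2)=108
Option D: A[0] 34->-2, delta=-36, new_sum=110+(-36)=74

Answer: B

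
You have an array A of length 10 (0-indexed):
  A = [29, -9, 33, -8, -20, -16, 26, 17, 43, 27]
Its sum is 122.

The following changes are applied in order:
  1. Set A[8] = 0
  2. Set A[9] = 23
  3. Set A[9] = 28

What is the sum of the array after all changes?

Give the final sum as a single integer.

Initial sum: 122
Change 1: A[8] 43 -> 0, delta = -43, sum = 79
Change 2: A[9] 27 -> 23, delta = -4, sum = 75
Change 3: A[9] 23 -> 28, delta = 5, sum = 80

Answer: 80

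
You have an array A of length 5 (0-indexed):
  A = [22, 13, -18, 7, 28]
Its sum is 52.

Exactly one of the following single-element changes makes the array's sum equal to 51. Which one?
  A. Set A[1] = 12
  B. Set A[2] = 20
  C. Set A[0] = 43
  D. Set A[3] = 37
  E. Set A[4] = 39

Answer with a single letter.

Answer: A

Derivation:
Option A: A[1] 13->12, delta=-1, new_sum=52+(-1)=51 <-- matches target
Option B: A[2] -18->20, delta=38, new_sum=52+(38)=90
Option C: A[0] 22->43, delta=21, new_sum=52+(21)=73
Option D: A[3] 7->37, delta=30, new_sum=52+(30)=82
Option E: A[4] 28->39, delta=11, new_sum=52+(11)=63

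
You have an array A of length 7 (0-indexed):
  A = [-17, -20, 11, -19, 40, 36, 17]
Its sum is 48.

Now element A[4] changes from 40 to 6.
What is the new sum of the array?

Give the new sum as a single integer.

Old value at index 4: 40
New value at index 4: 6
Delta = 6 - 40 = -34
New sum = old_sum + delta = 48 + (-34) = 14

Answer: 14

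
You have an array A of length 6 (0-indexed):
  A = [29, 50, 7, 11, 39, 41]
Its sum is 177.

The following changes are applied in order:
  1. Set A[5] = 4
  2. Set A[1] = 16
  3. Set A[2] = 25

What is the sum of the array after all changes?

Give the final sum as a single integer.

Initial sum: 177
Change 1: A[5] 41 -> 4, delta = -37, sum = 140
Change 2: A[1] 50 -> 16, delta = -34, sum = 106
Change 3: A[2] 7 -> 25, delta = 18, sum = 124

Answer: 124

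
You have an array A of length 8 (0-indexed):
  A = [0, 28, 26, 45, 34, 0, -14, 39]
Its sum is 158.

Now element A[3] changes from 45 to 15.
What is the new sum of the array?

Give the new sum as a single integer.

Answer: 128

Derivation:
Old value at index 3: 45
New value at index 3: 15
Delta = 15 - 45 = -30
New sum = old_sum + delta = 158 + (-30) = 128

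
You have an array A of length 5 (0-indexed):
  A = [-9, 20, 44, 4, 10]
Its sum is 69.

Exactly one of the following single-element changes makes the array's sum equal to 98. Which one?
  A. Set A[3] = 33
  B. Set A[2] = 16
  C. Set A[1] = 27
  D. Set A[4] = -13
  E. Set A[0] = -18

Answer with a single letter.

Answer: A

Derivation:
Option A: A[3] 4->33, delta=29, new_sum=69+(29)=98 <-- matches target
Option B: A[2] 44->16, delta=-28, new_sum=69+(-28)=41
Option C: A[1] 20->27, delta=7, new_sum=69+(7)=76
Option D: A[4] 10->-13, delta=-23, new_sum=69+(-23)=46
Option E: A[0] -9->-18, delta=-9, new_sum=69+(-9)=60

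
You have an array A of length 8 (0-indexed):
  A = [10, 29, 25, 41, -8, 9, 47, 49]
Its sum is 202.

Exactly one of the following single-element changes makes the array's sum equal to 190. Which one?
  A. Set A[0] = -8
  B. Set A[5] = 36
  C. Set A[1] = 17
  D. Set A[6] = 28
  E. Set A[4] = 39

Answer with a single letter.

Option A: A[0] 10->-8, delta=-18, new_sum=202+(-18)=184
Option B: A[5] 9->36, delta=27, new_sum=202+(27)=229
Option C: A[1] 29->17, delta=-12, new_sum=202+(-12)=190 <-- matches target
Option D: A[6] 47->28, delta=-19, new_sum=202+(-19)=183
Option E: A[4] -8->39, delta=47, new_sum=202+(47)=249

Answer: C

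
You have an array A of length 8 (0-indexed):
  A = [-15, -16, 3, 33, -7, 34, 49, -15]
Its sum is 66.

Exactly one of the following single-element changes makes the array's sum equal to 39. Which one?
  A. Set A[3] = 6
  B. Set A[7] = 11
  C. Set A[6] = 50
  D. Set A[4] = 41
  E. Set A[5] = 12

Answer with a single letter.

Answer: A

Derivation:
Option A: A[3] 33->6, delta=-27, new_sum=66+(-27)=39 <-- matches target
Option B: A[7] -15->11, delta=26, new_sum=66+(26)=92
Option C: A[6] 49->50, delta=1, new_sum=66+(1)=67
Option D: A[4] -7->41, delta=48, new_sum=66+(48)=114
Option E: A[5] 34->12, delta=-22, new_sum=66+(-22)=44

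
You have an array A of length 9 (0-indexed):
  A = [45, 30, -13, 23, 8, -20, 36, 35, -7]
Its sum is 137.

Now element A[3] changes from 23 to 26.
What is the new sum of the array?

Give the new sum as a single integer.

Old value at index 3: 23
New value at index 3: 26
Delta = 26 - 23 = 3
New sum = old_sum + delta = 137 + (3) = 140

Answer: 140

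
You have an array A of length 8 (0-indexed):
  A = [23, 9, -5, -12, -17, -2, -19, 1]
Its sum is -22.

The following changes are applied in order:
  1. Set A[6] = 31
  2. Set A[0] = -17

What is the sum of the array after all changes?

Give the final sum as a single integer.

Answer: -12

Derivation:
Initial sum: -22
Change 1: A[6] -19 -> 31, delta = 50, sum = 28
Change 2: A[0] 23 -> -17, delta = -40, sum = -12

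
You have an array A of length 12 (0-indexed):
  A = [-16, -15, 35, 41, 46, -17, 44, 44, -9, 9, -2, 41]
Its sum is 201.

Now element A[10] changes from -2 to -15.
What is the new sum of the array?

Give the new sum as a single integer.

Old value at index 10: -2
New value at index 10: -15
Delta = -15 - -2 = -13
New sum = old_sum + delta = 201 + (-13) = 188

Answer: 188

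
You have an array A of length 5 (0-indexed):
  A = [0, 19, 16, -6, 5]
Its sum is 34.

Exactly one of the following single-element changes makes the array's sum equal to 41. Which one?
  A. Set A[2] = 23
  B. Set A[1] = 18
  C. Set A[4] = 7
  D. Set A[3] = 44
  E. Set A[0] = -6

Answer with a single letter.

Option A: A[2] 16->23, delta=7, new_sum=34+(7)=41 <-- matches target
Option B: A[1] 19->18, delta=-1, new_sum=34+(-1)=33
Option C: A[4] 5->7, delta=2, new_sum=34+(2)=36
Option D: A[3] -6->44, delta=50, new_sum=34+(50)=84
Option E: A[0] 0->-6, delta=-6, new_sum=34+(-6)=28

Answer: A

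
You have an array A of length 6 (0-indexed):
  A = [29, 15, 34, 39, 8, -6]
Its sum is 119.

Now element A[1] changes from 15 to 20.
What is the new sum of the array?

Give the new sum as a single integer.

Answer: 124

Derivation:
Old value at index 1: 15
New value at index 1: 20
Delta = 20 - 15 = 5
New sum = old_sum + delta = 119 + (5) = 124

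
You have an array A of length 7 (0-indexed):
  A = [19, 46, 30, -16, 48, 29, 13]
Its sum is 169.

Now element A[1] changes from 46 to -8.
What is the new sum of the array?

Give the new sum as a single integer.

Old value at index 1: 46
New value at index 1: -8
Delta = -8 - 46 = -54
New sum = old_sum + delta = 169 + (-54) = 115

Answer: 115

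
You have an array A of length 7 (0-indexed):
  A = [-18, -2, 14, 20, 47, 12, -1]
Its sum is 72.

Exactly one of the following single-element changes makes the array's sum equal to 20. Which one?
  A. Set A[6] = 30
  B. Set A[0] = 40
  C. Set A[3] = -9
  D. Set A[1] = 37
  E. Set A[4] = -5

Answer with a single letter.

Option A: A[6] -1->30, delta=31, new_sum=72+(31)=103
Option B: A[0] -18->40, delta=58, new_sum=72+(58)=130
Option C: A[3] 20->-9, delta=-29, new_sum=72+(-29)=43
Option D: A[1] -2->37, delta=39, new_sum=72+(39)=111
Option E: A[4] 47->-5, delta=-52, new_sum=72+(-52)=20 <-- matches target

Answer: E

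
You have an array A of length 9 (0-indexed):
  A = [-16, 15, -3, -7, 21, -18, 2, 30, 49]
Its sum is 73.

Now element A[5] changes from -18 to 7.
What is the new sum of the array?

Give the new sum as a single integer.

Answer: 98

Derivation:
Old value at index 5: -18
New value at index 5: 7
Delta = 7 - -18 = 25
New sum = old_sum + delta = 73 + (25) = 98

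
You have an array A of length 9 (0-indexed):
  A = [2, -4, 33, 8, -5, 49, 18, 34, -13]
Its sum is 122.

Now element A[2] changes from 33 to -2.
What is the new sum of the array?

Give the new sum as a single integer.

Answer: 87

Derivation:
Old value at index 2: 33
New value at index 2: -2
Delta = -2 - 33 = -35
New sum = old_sum + delta = 122 + (-35) = 87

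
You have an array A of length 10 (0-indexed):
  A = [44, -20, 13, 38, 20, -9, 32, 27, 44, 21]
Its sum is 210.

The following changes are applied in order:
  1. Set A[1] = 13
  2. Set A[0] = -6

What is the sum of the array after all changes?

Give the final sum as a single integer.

Initial sum: 210
Change 1: A[1] -20 -> 13, delta = 33, sum = 243
Change 2: A[0] 44 -> -6, delta = -50, sum = 193

Answer: 193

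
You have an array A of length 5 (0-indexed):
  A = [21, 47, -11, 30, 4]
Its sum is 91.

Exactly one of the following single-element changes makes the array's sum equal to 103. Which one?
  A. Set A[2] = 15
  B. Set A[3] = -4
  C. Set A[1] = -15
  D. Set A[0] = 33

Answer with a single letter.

Option A: A[2] -11->15, delta=26, new_sum=91+(26)=117
Option B: A[3] 30->-4, delta=-34, new_sum=91+(-34)=57
Option C: A[1] 47->-15, delta=-62, new_sum=91+(-62)=29
Option D: A[0] 21->33, delta=12, new_sum=91+(12)=103 <-- matches target

Answer: D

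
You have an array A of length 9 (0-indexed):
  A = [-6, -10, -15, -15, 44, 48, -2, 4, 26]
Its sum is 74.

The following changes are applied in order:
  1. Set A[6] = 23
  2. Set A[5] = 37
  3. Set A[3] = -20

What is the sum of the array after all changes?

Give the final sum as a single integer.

Answer: 83

Derivation:
Initial sum: 74
Change 1: A[6] -2 -> 23, delta = 25, sum = 99
Change 2: A[5] 48 -> 37, delta = -11, sum = 88
Change 3: A[3] -15 -> -20, delta = -5, sum = 83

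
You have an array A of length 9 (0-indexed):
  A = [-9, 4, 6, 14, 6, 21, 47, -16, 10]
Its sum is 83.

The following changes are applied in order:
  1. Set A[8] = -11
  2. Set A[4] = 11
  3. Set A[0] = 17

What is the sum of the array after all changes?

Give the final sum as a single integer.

Initial sum: 83
Change 1: A[8] 10 -> -11, delta = -21, sum = 62
Change 2: A[4] 6 -> 11, delta = 5, sum = 67
Change 3: A[0] -9 -> 17, delta = 26, sum = 93

Answer: 93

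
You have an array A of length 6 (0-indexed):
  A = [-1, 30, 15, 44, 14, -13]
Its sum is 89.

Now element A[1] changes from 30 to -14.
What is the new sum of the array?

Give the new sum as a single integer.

Answer: 45

Derivation:
Old value at index 1: 30
New value at index 1: -14
Delta = -14 - 30 = -44
New sum = old_sum + delta = 89 + (-44) = 45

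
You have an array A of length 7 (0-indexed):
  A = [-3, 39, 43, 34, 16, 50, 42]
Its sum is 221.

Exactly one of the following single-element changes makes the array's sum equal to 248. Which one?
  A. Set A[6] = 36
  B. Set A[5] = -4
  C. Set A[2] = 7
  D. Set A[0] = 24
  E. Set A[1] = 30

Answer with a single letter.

Answer: D

Derivation:
Option A: A[6] 42->36, delta=-6, new_sum=221+(-6)=215
Option B: A[5] 50->-4, delta=-54, new_sum=221+(-54)=167
Option C: A[2] 43->7, delta=-36, new_sum=221+(-36)=185
Option D: A[0] -3->24, delta=27, new_sum=221+(27)=248 <-- matches target
Option E: A[1] 39->30, delta=-9, new_sum=221+(-9)=212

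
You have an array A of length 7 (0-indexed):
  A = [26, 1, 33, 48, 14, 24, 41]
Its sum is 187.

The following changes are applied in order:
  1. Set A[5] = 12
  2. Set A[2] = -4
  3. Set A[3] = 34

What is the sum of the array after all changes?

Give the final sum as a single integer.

Initial sum: 187
Change 1: A[5] 24 -> 12, delta = -12, sum = 175
Change 2: A[2] 33 -> -4, delta = -37, sum = 138
Change 3: A[3] 48 -> 34, delta = -14, sum = 124

Answer: 124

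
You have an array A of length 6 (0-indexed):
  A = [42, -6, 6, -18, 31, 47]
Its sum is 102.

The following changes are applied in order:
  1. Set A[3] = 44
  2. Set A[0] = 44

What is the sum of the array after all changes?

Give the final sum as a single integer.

Answer: 166

Derivation:
Initial sum: 102
Change 1: A[3] -18 -> 44, delta = 62, sum = 164
Change 2: A[0] 42 -> 44, delta = 2, sum = 166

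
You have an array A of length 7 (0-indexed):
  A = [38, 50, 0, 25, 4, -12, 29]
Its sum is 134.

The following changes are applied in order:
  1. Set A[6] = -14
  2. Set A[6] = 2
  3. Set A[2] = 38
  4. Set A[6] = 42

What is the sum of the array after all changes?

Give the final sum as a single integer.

Answer: 185

Derivation:
Initial sum: 134
Change 1: A[6] 29 -> -14, delta = -43, sum = 91
Change 2: A[6] -14 -> 2, delta = 16, sum = 107
Change 3: A[2] 0 -> 38, delta = 38, sum = 145
Change 4: A[6] 2 -> 42, delta = 40, sum = 185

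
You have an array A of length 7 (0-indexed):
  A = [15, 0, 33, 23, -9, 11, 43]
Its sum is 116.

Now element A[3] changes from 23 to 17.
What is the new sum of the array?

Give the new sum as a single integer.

Answer: 110

Derivation:
Old value at index 3: 23
New value at index 3: 17
Delta = 17 - 23 = -6
New sum = old_sum + delta = 116 + (-6) = 110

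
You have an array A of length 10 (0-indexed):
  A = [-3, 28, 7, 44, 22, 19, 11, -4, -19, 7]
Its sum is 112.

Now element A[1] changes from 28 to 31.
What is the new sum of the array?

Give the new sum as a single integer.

Answer: 115

Derivation:
Old value at index 1: 28
New value at index 1: 31
Delta = 31 - 28 = 3
New sum = old_sum + delta = 112 + (3) = 115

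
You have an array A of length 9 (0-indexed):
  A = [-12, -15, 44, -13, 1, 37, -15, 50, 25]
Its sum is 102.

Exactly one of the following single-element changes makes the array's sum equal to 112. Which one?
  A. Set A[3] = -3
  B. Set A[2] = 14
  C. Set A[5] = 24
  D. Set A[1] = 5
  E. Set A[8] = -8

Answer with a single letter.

Answer: A

Derivation:
Option A: A[3] -13->-3, delta=10, new_sum=102+(10)=112 <-- matches target
Option B: A[2] 44->14, delta=-30, new_sum=102+(-30)=72
Option C: A[5] 37->24, delta=-13, new_sum=102+(-13)=89
Option D: A[1] -15->5, delta=20, new_sum=102+(20)=122
Option E: A[8] 25->-8, delta=-33, new_sum=102+(-33)=69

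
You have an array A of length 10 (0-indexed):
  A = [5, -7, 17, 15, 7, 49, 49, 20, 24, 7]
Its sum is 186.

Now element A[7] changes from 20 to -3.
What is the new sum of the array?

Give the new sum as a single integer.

Answer: 163

Derivation:
Old value at index 7: 20
New value at index 7: -3
Delta = -3 - 20 = -23
New sum = old_sum + delta = 186 + (-23) = 163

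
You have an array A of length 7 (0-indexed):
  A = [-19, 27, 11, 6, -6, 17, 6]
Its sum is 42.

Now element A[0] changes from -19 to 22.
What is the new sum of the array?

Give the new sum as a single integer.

Old value at index 0: -19
New value at index 0: 22
Delta = 22 - -19 = 41
New sum = old_sum + delta = 42 + (41) = 83

Answer: 83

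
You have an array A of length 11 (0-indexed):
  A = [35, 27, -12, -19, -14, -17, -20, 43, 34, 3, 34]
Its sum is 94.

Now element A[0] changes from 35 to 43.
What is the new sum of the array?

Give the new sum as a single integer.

Answer: 102

Derivation:
Old value at index 0: 35
New value at index 0: 43
Delta = 43 - 35 = 8
New sum = old_sum + delta = 94 + (8) = 102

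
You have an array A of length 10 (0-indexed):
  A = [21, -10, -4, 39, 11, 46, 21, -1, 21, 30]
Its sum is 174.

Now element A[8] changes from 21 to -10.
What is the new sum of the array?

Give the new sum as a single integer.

Answer: 143

Derivation:
Old value at index 8: 21
New value at index 8: -10
Delta = -10 - 21 = -31
New sum = old_sum + delta = 174 + (-31) = 143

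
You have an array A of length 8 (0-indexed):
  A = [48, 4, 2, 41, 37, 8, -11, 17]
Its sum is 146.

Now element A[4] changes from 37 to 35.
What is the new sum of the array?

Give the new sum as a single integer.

Old value at index 4: 37
New value at index 4: 35
Delta = 35 - 37 = -2
New sum = old_sum + delta = 146 + (-2) = 144

Answer: 144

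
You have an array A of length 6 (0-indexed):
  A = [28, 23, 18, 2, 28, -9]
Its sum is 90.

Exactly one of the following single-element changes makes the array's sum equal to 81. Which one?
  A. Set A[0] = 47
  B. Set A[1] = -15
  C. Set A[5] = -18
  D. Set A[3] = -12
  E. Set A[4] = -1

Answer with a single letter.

Option A: A[0] 28->47, delta=19, new_sum=90+(19)=109
Option B: A[1] 23->-15, delta=-38, new_sum=90+(-38)=52
Option C: A[5] -9->-18, delta=-9, new_sum=90+(-9)=81 <-- matches target
Option D: A[3] 2->-12, delta=-14, new_sum=90+(-14)=76
Option E: A[4] 28->-1, delta=-29, new_sum=90+(-29)=61

Answer: C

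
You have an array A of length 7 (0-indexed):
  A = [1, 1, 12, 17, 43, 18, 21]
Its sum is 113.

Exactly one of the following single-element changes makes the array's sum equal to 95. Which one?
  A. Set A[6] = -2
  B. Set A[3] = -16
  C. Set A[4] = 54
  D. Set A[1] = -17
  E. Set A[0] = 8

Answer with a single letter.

Answer: D

Derivation:
Option A: A[6] 21->-2, delta=-23, new_sum=113+(-23)=90
Option B: A[3] 17->-16, delta=-33, new_sum=113+(-33)=80
Option C: A[4] 43->54, delta=11, new_sum=113+(11)=124
Option D: A[1] 1->-17, delta=-18, new_sum=113+(-18)=95 <-- matches target
Option E: A[0] 1->8, delta=7, new_sum=113+(7)=120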